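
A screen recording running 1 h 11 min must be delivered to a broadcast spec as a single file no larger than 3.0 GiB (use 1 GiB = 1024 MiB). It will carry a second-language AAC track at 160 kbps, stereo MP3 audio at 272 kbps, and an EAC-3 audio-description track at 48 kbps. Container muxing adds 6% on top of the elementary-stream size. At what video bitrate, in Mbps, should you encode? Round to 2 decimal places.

5.23 Mbps

Budget: 3.0 GiB = 25769.8 Mb.
Stream payload after overhead: 25769.8 / 1.06 = 24311.1 Mb.
1 h 11 min = 71 min = 4260 s
Total bitrate budget: 24311.1 Mb / 4260 s = 5.707 Mbps.
Audio total: 160 + 272 + 48 = 480 kbps = 0.480 Mbps.
Video: 5.707 − 0.480 = 5.227 Mbps.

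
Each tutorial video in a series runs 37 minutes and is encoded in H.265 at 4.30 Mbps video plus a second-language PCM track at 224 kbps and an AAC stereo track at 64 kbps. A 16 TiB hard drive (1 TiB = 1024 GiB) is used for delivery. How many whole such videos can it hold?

37 min = 2220 s
Audio total: 224 + 64 = 288 kbps = 0.288 Mbps.
Total bitrate: 4.588 Mbps.
Per item: 4.588 Mbps × 2220 s = 10,185 Mb = 1,273 MB.
Capacity: 16 TiB = 140,737,488 Mb; 13817.63 items → 13817 complete.

13817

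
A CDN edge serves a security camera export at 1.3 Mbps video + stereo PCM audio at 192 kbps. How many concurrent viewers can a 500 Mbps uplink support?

Audio: 192 kbps = 0.192 Mbps.
Per-viewer media rate: 1.492 Mbps.
500 Mbps = 500.0 Mbps; 500.0 / 1.492 = 335.12 → 335 viewers.

335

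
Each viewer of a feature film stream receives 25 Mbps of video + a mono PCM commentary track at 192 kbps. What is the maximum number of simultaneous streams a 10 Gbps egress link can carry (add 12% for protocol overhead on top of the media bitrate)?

354

Audio: 192 kbps = 0.192 Mbps.
Per-viewer media rate: 25.192 Mbps.
On the wire with 12% overhead: 28.215 Mbps.
10 Gbps = 10,000 Mbps; 10,000 / 28.215 = 354.42 → 354 viewers.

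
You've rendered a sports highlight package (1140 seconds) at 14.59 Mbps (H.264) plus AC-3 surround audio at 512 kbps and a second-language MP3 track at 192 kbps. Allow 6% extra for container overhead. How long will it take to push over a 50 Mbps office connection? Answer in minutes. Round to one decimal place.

Audio total: 512 + 192 = 704 kbps = 0.704 Mbps.
Total bitrate: 15.294 Mbps.
File: 15.294 Mbps × 1140 s = 17435.2 Mb.
With 6% container overhead: ×1.06. → 18481.3 Mb.
At 50 Mbps: 18481.3 / 50 = 369.6 s ≈ 6.16 minutes.

6.2 minutes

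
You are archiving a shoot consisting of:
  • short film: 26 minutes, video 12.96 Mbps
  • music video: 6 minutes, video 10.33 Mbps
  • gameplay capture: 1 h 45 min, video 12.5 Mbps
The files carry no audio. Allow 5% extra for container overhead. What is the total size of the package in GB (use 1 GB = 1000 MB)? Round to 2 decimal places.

short film: 12.960 Mbps × 1560 s × 1.05 = 21228.5 Mb
music video: 10.330 Mbps × 360 s × 1.05 = 3904.7 Mb
gameplay capture: 12.500 Mbps × 6300 s × 1.05 = 82687.5 Mb
Total: 107820.7 Mb = 13477.6 MB.
= 13.48 GB.

13.48 GB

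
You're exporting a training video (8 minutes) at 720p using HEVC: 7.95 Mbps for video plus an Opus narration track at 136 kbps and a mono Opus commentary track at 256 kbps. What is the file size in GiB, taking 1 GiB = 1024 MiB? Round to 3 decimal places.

0.466 GiB

8 min = 480 s
Audio total: 136 + 256 = 392 kbps = 0.392 Mbps.
Total bitrate: 7.95 + 0.392 = 8.342 Mbps.
Stream data: 8.342 Mbps × 480 s = 4004.2 Mb.
4,004 Mb = 500,520,000 bytes ÷ 1,073,741,824 = 0.4661 GiB.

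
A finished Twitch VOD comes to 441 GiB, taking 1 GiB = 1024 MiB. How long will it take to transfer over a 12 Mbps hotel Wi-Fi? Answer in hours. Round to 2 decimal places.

87.69 hours

File: 441 GiB = 3788161.2 Mb.
At 12 Mbps: 3788161.2 / 12 = 315680.1 s ≈ 87.7 hours.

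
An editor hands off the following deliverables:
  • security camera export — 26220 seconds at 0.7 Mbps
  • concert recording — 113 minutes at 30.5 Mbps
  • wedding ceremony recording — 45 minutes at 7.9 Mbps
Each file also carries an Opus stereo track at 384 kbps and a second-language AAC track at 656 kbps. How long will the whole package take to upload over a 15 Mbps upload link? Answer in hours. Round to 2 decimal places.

Audio total: 384 + 656 = 1040 kbps = 1.040 Mbps.
security camera export: 1.740 Mbps × 26220 s = 45622.8 Mb
concert recording: 31.540 Mbps × 6780 s = 213841.2 Mb
wedding ceremony recording: 8.940 Mbps × 2700 s = 24138.0 Mb
Total: 283602.0 Mb = 35450.2 MB.
At 15 Mbps: 283602.0 / 15 = 18907 s ≈ 5.25 hours.

5.25 hours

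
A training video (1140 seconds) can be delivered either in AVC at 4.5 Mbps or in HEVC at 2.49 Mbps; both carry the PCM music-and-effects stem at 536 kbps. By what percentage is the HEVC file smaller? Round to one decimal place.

39.9%

Audio: 536 kbps = 0.536 Mbps.
AVC: 5.036 Mbps × 1140 s = 5741.0 Mb = 0.668 GiB.
HEVC: 3.026 Mbps × 1140 s = 3449.6 Mb = 0.402 GiB.
Reduction: (1 − 0.402/0.668) × 100 = 39.91%.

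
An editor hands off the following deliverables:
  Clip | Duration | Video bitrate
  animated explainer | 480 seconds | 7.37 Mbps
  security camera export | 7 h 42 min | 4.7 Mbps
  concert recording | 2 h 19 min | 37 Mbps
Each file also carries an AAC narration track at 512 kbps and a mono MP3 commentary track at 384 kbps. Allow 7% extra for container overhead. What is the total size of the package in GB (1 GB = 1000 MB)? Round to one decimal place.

Audio total: 512 + 384 = 896 kbps = 0.896 Mbps.
animated explainer: 8.266 Mbps × 480 s × 1.07 = 4245.4 Mb
security camera export: 5.596 Mbps × 27720 s × 1.07 = 165979.6 Mb
concert recording: 37.896 Mbps × 8340 s × 1.07 = 338176.3 Mb
Total: 508401.3 Mb = 63550.2 MB.
= 63.55 GB.

63.6 GB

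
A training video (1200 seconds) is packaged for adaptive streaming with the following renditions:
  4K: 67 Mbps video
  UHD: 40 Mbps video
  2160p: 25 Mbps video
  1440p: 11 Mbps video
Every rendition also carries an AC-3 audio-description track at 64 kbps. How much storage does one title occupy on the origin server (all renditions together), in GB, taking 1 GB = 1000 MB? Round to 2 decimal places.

Audio: 64 kbps = 0.064 Mbps.
Sum of rendition bitrates: (67+0.064) + (40+0.064) + (25+0.064) + (11+0.064) = 143.256 Mbps.
× 1200 s = 171,907 Mb = 21,488 MB = 21.49 GB.

21.49 GB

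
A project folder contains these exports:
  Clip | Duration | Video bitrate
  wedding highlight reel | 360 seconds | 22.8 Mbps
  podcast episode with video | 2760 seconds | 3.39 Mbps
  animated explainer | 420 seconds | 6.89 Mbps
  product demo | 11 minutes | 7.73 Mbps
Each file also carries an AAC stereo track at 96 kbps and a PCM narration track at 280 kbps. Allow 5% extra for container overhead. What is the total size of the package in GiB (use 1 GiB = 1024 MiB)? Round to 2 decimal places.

3.32 GiB

Audio total: 96 + 280 = 376 kbps = 0.376 Mbps.
wedding highlight reel: 23.176 Mbps × 360 s × 1.05 = 8760.5 Mb
podcast episode with video: 3.766 Mbps × 2760 s × 1.05 = 10913.9 Mb
animated explainer: 7.266 Mbps × 420 s × 1.05 = 3204.3 Mb
product demo: 8.106 Mbps × 660 s × 1.05 = 5617.5 Mb
Total: 28496.2 Mb = 3562.0 MB.
= 3.317 GiB.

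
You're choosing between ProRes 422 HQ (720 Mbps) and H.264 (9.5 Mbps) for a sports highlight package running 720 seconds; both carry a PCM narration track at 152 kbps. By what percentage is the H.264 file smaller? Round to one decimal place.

Audio: 152 kbps = 0.152 Mbps.
ProRes 422 HQ: 720.152 Mbps × 720 s = 518509.4 Mb = 64.814 GB.
H.264: 9.652 Mbps × 720 s = 6949.4 Mb = 0.869 GB.
Reduction: (1 − 0.869/64.814) × 100 = 98.66%.

98.7%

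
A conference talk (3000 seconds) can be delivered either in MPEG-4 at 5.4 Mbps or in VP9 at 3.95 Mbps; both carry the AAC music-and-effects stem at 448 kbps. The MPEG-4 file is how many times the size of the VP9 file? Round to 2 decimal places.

1.33

Audio: 448 kbps = 0.448 Mbps.
MPEG-4: 5.848 Mbps × 3000 s = 17544.0 Mb = 2.042 GiB.
VP9: 4.398 Mbps × 3000 s = 13194.0 Mb = 1.536 GiB.
Ratio: 2.042 / 1.536 = 1.330.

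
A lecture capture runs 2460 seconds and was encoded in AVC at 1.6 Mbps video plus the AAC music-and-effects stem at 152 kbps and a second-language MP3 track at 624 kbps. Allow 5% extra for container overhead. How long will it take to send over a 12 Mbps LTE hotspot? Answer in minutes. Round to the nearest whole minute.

9 minutes

Audio total: 152 + 624 = 776 kbps = 0.776 Mbps.
Total bitrate: 2.376 Mbps.
File: 2.376 Mbps × 2460 s = 5845.0 Mb.
With 5% container overhead: ×1.05. → 6137.2 Mb.
At 12 Mbps: 6137.2 / 12 = 511.4 s ≈ 8.52 minutes.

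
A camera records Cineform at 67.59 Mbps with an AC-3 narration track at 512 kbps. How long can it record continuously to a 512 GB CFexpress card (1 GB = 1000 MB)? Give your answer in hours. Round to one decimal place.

Audio: 512 kbps = 0.512 Mbps.
Total bitrate: 67.59 + 0.512 = 68.102 Mbps.
Capacity: 512 GB = 4,096,000 Mb.
Recording time: 4,096,000 / 68.102 = 60,145 s ≈ 16.7 hours.

16.7 hours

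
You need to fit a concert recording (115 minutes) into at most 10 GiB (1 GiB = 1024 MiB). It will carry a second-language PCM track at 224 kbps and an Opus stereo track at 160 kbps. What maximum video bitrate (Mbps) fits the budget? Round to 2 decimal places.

12.07 Mbps

Budget: 10 GiB = 85899.3 Mb.
115 min = 6900 s
Total bitrate budget: 85899.3 Mb / 6900 s = 12.449 Mbps.
Audio total: 224 + 160 = 384 kbps = 0.384 Mbps.
Video: 12.449 − 0.384 = 12.065 Mbps.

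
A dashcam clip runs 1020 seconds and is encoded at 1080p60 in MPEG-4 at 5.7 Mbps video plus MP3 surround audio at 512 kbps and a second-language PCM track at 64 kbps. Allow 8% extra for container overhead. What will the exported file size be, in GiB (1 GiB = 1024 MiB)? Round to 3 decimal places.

0.805 GiB

Audio total: 512 + 64 = 576 kbps = 0.576 Mbps.
Total bitrate: 5.7 + 0.576 = 6.276 Mbps.
Stream data: 6.276 Mbps × 1020 s = 6401.5 Mb.
With 8% container overhead: ×1.08.
6,914 Mb = 864,205,200 bytes ÷ 1,073,741,824 = 0.8049 GiB.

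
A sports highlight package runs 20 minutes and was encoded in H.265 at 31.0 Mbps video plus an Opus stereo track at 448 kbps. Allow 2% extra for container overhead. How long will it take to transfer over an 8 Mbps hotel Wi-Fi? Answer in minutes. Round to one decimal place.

20 min = 1200 s
Audio: 448 kbps = 0.448 Mbps.
Total bitrate: 31.448 Mbps.
File: 31.448 Mbps × 1200 s = 37737.6 Mb.
With 2% container overhead: ×1.02. → 38492.4 Mb.
At 8 Mbps: 38492.4 / 8 = 4811.5 s ≈ 80.2 minutes.

80.2 minutes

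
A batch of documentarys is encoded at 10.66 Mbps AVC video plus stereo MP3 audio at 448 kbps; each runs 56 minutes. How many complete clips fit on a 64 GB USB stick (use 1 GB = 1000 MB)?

56 min = 3360 s
Audio: 448 kbps = 0.448 Mbps.
Total bitrate: 11.108 Mbps.
Per item: 11.108 Mbps × 3360 s = 37,323 Mb = 4,665 MB.
Capacity: 64 GB = 512,000 Mb; 13.72 items → 13 complete.

13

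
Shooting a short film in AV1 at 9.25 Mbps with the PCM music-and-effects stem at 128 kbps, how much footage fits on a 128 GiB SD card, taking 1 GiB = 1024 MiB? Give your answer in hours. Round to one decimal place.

Audio: 128 kbps = 0.128 Mbps.
Total bitrate: 9.25 + 0.128 = 9.378 Mbps.
Capacity: 128 GiB = 1,099,512 Mb.
Recording time: 1,099,512 / 9.378 = 117,244 s ≈ 32.6 hours.

32.6 hours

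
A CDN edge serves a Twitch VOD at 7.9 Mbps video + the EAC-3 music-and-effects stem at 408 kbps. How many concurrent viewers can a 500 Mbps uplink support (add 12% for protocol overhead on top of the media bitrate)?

53

Audio: 408 kbps = 0.408 Mbps.
Per-viewer media rate: 8.308 Mbps.
On the wire with 12% overhead: 9.305 Mbps.
500 Mbps = 500.0 Mbps; 500.0 / 9.305 = 53.73 → 53 viewers.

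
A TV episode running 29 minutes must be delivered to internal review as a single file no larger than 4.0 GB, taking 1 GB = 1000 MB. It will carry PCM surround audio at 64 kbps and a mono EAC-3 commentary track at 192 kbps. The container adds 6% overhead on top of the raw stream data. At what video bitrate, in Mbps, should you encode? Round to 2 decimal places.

17.09 Mbps

Budget: 4.0 GB = 32000.0 Mb.
Stream payload after overhead: 32000.0 / 1.06 = 30188.7 Mb.
29 min = 1740 s
Total bitrate budget: 30188.7 Mb / 1740 s = 17.350 Mbps.
Audio total: 64 + 192 = 256 kbps = 0.256 Mbps.
Video: 17.350 − 0.256 = 17.094 Mbps.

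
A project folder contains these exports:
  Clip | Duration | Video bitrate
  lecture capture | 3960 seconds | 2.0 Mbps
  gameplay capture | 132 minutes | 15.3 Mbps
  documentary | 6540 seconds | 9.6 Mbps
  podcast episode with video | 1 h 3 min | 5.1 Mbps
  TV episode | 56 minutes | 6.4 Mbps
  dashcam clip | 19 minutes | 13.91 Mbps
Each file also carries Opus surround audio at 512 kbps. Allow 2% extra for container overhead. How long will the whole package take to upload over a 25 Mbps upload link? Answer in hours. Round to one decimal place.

3.0 hours

Audio: 512 kbps = 0.512 Mbps.
lecture capture: 2.512 Mbps × 3960 s × 1.02 = 10146.5 Mb
gameplay capture: 15.812 Mbps × 7920 s × 1.02 = 127735.7 Mb
documentary: 10.112 Mbps × 6540 s × 1.02 = 67455.1 Mb
podcast episode with video: 5.612 Mbps × 3780 s × 1.02 = 21637.6 Mb
TV episode: 6.912 Mbps × 3360 s × 1.02 = 23688.8 Mb
dashcam clip: 14.422 Mbps × 1140 s × 1.02 = 16769.9 Mb
Total: 267433.6 Mb = 33429.2 MB.
At 25 Mbps: 267433.6 / 25 = 10697 s ≈ 2.97 hours.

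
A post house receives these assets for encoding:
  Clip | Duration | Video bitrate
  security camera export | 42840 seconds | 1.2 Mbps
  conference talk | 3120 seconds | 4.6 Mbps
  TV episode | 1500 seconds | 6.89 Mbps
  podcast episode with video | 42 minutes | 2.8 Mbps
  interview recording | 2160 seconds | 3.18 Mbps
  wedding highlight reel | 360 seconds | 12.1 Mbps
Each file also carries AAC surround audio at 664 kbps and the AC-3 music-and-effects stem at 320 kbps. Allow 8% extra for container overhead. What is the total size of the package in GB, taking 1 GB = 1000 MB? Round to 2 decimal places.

19.71 GB

Audio total: 664 + 320 = 984 kbps = 0.984 Mbps.
security camera export: 2.184 Mbps × 42840 s × 1.08 = 101047.6 Mb
conference talk: 5.584 Mbps × 3120 s × 1.08 = 18815.8 Mb
TV episode: 7.874 Mbps × 1500 s × 1.08 = 12755.9 Mb
podcast episode with video: 3.784 Mbps × 2520 s × 1.08 = 10298.5 Mb
interview recording: 4.164 Mbps × 2160 s × 1.08 = 9713.8 Mb
wedding highlight reel: 13.084 Mbps × 360 s × 1.08 = 5087.1 Mb
Total: 157718.7 Mb = 19714.8 MB.
= 19.71 GB.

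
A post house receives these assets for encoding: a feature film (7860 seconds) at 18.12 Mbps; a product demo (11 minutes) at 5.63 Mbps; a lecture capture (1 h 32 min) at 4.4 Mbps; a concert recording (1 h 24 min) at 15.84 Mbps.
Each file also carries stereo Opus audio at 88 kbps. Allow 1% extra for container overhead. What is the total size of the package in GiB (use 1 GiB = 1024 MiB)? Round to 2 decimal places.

29.62 GiB

Audio: 88 kbps = 0.088 Mbps.
feature film: 18.208 Mbps × 7860 s × 1.01 = 144546.0 Mb
product demo: 5.718 Mbps × 660 s × 1.01 = 3811.6 Mb
lecture capture: 4.488 Mbps × 5520 s × 1.01 = 25021.5 Mb
concert recording: 15.928 Mbps × 5040 s × 1.01 = 81079.9 Mb
Total: 254459.0 Mb = 31807.4 MB.
= 29.62 GiB.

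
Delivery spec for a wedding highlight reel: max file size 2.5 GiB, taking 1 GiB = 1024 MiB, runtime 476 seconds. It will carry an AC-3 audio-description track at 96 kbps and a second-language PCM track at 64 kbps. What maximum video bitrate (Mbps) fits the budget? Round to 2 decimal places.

44.96 Mbps

Budget: 2.5 GiB = 21474.8 Mb.
Total bitrate budget: 21474.8 Mb / 476 s = 45.115 Mbps.
Audio total: 96 + 64 = 160 kbps = 0.160 Mbps.
Video: 45.115 − 0.160 = 44.955 Mbps.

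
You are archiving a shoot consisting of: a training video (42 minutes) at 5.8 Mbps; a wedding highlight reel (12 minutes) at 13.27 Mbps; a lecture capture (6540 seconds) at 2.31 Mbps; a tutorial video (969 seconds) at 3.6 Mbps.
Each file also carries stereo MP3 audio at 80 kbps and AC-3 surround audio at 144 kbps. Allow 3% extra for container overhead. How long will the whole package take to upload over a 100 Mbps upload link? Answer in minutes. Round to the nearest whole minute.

8 minutes

Audio total: 80 + 144 = 224 kbps = 0.224 Mbps.
training video: 6.024 Mbps × 2520 s × 1.03 = 15635.9 Mb
wedding highlight reel: 13.494 Mbps × 720 s × 1.03 = 10007.2 Mb
lecture capture: 2.534 Mbps × 6540 s × 1.03 = 17069.5 Mb
tutorial video: 3.824 Mbps × 969 s × 1.03 = 3816.6 Mb
Total: 46529.2 Mb = 5816.1 MB.
At 100 Mbps: 46529.2 / 100 = 465 s ≈ 7.75 minutes.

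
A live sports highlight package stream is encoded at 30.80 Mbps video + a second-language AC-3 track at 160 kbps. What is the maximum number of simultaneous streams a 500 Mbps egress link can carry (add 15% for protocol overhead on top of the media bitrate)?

14

Audio: 160 kbps = 0.160 Mbps.
Per-viewer media rate: 30.960 Mbps.
On the wire with 15% overhead: 35.604 Mbps.
500 Mbps = 500.0 Mbps; 500.0 / 35.604 = 14.04 → 14 viewers.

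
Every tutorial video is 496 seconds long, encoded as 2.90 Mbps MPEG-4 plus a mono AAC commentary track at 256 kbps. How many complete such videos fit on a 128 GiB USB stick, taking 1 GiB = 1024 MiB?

Audio: 256 kbps = 0.256 Mbps.
Total bitrate: 3.156 Mbps.
Per item: 3.156 Mbps × 496 s = 1,565 Mb = 195.7 MB.
Capacity: 128 GiB = 1,099,512 Mb; 702.39 items → 702 complete.

702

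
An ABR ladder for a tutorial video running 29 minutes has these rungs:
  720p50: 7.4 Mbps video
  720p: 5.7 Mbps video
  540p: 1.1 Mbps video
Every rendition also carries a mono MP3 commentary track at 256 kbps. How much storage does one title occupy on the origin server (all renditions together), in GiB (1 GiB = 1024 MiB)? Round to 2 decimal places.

29 min = 1740 s
Audio: 256 kbps = 0.256 Mbps.
Sum of rendition bitrates: (7.4+0.256) + (5.7+0.256) + (1.1+0.256) = 14.968 Mbps.
× 1740 s = 26,044 Mb = 3,256 MB = 3.032 GiB.

3.03 GiB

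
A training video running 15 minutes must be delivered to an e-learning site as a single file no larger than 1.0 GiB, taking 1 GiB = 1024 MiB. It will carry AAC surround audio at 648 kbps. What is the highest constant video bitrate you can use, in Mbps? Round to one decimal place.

8.9 Mbps

Budget: 1.0 GiB = 8589.9 Mb.
15 min = 900 s
Total bitrate budget: 8589.9 Mb / 900 s = 9.544 Mbps.
Audio: 648 kbps = 0.648 Mbps.
Video: 9.544 − 0.648 = 8.896 Mbps.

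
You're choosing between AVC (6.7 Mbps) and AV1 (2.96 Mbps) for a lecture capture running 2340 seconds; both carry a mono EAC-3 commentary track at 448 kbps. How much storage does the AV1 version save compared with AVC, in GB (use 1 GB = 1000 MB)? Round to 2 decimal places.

1.09 GB

Audio: 448 kbps = 0.448 Mbps.
AVC: 7.148 Mbps × 2340 s = 16726.3 Mb = 2.091 GB.
AV1: 3.408 Mbps × 2340 s = 7974.7 Mb = 0.997 GB.
Saving: 2.091 − 0.997 = 1.094 GB.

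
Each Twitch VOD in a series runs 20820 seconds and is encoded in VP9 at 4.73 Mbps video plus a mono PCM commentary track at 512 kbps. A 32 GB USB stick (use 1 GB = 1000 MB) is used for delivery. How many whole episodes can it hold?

2

Audio: 512 kbps = 0.512 Mbps.
Total bitrate: 5.242 Mbps.
Per item: 5.242 Mbps × 20820 s = 109,138 Mb = 13,642 MB.
Capacity: 32 GB = 256,000 Mb; 2.35 items → 2 complete.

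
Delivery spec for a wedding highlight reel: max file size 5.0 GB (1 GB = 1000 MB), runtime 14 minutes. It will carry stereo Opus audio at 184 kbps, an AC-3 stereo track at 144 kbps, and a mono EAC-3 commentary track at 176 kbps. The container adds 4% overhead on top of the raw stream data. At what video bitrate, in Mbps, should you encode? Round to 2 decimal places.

45.28 Mbps

Budget: 5.0 GB = 40000.0 Mb.
Stream payload after overhead: 40000.0 / 1.04 = 38461.5 Mb.
14 min = 840 s
Total bitrate budget: 38461.5 Mb / 840 s = 45.788 Mbps.
Audio total: 184 + 144 + 176 = 504 kbps = 0.504 Mbps.
Video: 45.788 − 0.504 = 45.284 Mbps.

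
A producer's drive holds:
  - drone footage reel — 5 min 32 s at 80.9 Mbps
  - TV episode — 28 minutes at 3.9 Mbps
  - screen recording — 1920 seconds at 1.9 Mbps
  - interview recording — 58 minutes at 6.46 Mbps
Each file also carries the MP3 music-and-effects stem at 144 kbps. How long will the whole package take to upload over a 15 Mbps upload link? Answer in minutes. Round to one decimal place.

Audio: 144 kbps = 0.144 Mbps.
drone footage reel: 81.044 Mbps × 332 s = 26906.6 Mb
TV episode: 4.044 Mbps × 1680 s = 6793.9 Mb
screen recording: 2.044 Mbps × 1920 s = 3924.5 Mb
interview recording: 6.604 Mbps × 3480 s = 22981.9 Mb
Total: 60606.9 Mb = 7575.9 MB.
At 15 Mbps: 60606.9 / 15 = 4040 s ≈ 67.3 minutes.

67.3 minutes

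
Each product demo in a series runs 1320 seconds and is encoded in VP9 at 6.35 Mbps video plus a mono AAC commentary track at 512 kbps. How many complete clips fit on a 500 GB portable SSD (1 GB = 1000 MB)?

441

Audio: 512 kbps = 0.512 Mbps.
Total bitrate: 6.862 Mbps.
Per item: 6.862 Mbps × 1320 s = 9,058 Mb = 1,132 MB.
Capacity: 500 GB = 4,000,000 Mb; 441.61 items → 441 complete.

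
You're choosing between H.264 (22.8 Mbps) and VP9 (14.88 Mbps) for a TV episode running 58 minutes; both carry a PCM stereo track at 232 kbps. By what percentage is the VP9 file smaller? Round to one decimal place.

34.4%

58 min = 3480 s
Audio: 232 kbps = 0.232 Mbps.
H.264: 23.032 Mbps × 3480 s = 80151.4 Mb = 10.019 GB.
VP9: 15.112 Mbps × 3480 s = 52589.8 Mb = 6.574 GB.
Reduction: (1 − 6.574/10.019) × 100 = 34.39%.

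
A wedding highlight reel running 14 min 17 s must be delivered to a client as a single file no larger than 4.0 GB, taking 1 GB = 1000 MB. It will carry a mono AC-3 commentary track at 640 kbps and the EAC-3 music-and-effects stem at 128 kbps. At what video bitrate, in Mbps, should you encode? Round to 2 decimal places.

Budget: 4.0 GB = 32000.0 Mb.
14 min 17 s = 857 s
Total bitrate budget: 32000.0 Mb / 857 s = 37.340 Mbps.
Audio total: 640 + 128 = 768 kbps = 0.768 Mbps.
Video: 37.340 − 0.768 = 36.572 Mbps.

36.57 Mbps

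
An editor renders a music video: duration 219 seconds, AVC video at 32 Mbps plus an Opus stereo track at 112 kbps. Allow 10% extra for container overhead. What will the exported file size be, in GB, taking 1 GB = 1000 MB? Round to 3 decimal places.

0.967 GB

Audio: 112 kbps = 0.112 Mbps.
Total bitrate: 32 + 0.112 = 32.112 Mbps.
Stream data: 32.112 Mbps × 219 s = 7032.5 Mb.
With 10% container overhead: ×1.10.
7,736 Mb ÷ 8 = 967.0 MB → 0.967 GB.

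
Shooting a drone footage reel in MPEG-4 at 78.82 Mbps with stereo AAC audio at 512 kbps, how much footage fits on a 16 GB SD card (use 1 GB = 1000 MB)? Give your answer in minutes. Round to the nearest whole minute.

Audio: 512 kbps = 0.512 Mbps.
Total bitrate: 78.82 + 0.512 = 79.332 Mbps.
Capacity: 16 GB = 128,000 Mb.
Recording time: 128,000 / 79.332 = 1,613 s ≈ 26.9 minutes.

27 minutes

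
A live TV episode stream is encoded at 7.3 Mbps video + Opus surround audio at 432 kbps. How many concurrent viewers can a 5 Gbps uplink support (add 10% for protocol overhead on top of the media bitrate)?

Audio: 432 kbps = 0.432 Mbps.
Per-viewer media rate: 7.732 Mbps.
On the wire with 10% overhead: 8.505 Mbps.
5 Gbps = 5,000 Mbps; 5,000 / 8.505 = 587.88 → 587 viewers.

587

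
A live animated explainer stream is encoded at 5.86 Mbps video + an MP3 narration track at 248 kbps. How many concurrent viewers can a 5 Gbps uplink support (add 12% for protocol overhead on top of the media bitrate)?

730

Audio: 248 kbps = 0.248 Mbps.
Per-viewer media rate: 6.108 Mbps.
On the wire with 12% overhead: 6.841 Mbps.
5 Gbps = 5,000 Mbps; 5,000 / 6.841 = 730.89 → 730 viewers.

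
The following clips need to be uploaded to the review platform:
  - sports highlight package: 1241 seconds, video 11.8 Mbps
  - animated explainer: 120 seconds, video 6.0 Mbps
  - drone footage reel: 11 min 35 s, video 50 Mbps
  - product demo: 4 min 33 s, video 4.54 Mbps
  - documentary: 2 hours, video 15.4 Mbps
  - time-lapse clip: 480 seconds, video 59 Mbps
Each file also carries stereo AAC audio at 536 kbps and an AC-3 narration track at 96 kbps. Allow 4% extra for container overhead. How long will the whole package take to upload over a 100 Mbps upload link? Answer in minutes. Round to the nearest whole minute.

Audio total: 536 + 96 = 632 kbps = 0.632 Mbps.
sports highlight package: 12.432 Mbps × 1241 s × 1.04 = 16045.2 Mb
animated explainer: 6.632 Mbps × 120 s × 1.04 = 827.7 Mb
drone footage reel: 50.632 Mbps × 695 s × 1.04 = 36596.8 Mb
product demo: 5.172 Mbps × 273 s × 1.04 = 1468.4 Mb
documentary: 16.032 Mbps × 7200 s × 1.04 = 120047.6 Mb
time-lapse clip: 59.632 Mbps × 480 s × 1.04 = 29768.3 Mb
Total: 204754.1 Mb = 25594.3 MB.
At 100 Mbps: 204754.1 / 100 = 2048 s ≈ 34.1 minutes.

34 minutes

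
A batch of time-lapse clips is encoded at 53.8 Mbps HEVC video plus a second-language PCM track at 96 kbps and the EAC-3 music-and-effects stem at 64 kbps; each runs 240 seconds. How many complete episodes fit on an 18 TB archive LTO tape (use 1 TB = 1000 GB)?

Audio total: 96 + 64 = 160 kbps = 0.160 Mbps.
Total bitrate: 53.960 Mbps.
Per item: 53.960 Mbps × 240 s = 12,950 Mb = 1,619 MB.
Capacity: 18 TB = 144,000,000 Mb; 11119.35 items → 11119 complete.

11119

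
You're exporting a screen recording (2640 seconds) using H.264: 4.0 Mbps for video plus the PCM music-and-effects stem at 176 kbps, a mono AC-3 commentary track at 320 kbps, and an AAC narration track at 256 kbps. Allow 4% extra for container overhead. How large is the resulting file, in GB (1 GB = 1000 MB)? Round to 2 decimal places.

Audio total: 176 + 320 + 256 = 752 kbps = 0.752 Mbps.
Total bitrate: 4.0 + 0.752 = 4.752 Mbps.
Stream data: 4.752 Mbps × 2640 s = 12545.3 Mb.
With 4% container overhead: ×1.04.
13,047 Mb ÷ 8 = 1,631 MB → 1.631 GB.

1.63 GB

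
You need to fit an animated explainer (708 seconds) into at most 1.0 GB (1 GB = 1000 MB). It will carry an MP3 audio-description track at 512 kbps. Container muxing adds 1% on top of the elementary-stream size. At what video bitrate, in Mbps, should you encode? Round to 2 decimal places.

Budget: 1.0 GB = 8000.0 Mb.
Stream payload after overhead: 8000.0 / 1.01 = 7920.8 Mb.
Total bitrate budget: 7920.8 Mb / 708 s = 11.188 Mbps.
Audio: 512 kbps = 0.512 Mbps.
Video: 11.188 − 0.512 = 10.676 Mbps.

10.68 Mbps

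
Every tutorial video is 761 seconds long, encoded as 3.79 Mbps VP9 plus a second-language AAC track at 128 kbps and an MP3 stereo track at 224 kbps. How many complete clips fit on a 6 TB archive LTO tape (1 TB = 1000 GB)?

15228

Audio total: 128 + 224 = 352 kbps = 0.352 Mbps.
Total bitrate: 4.142 Mbps.
Per item: 4.142 Mbps × 761 s = 3,152 Mb = 394.0 MB.
Capacity: 6 TB = 48,000,000 Mb; 15228.13 items → 15228 complete.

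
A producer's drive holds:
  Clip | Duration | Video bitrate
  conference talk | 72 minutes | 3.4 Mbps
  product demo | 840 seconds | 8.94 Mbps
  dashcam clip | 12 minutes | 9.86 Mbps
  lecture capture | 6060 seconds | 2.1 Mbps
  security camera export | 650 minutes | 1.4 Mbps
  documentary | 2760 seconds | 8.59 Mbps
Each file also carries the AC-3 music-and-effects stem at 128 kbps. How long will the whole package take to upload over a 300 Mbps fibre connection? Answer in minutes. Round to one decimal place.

7.1 minutes

Audio: 128 kbps = 0.128 Mbps.
conference talk: 3.528 Mbps × 4320 s = 15241.0 Mb
product demo: 9.068 Mbps × 840 s = 7617.1 Mb
dashcam clip: 9.988 Mbps × 720 s = 7191.4 Mb
lecture capture: 2.228 Mbps × 6060 s = 13501.7 Mb
security camera export: 1.528 Mbps × 39000 s = 59592.0 Mb
documentary: 8.718 Mbps × 2760 s = 24061.7 Mb
Total: 127204.8 Mb = 15900.6 MB.
At 300 Mbps: 127204.8 / 300 = 424 s ≈ 7.07 minutes.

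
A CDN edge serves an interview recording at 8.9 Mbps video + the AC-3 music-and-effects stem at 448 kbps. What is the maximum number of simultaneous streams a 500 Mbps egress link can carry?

53

Audio: 448 kbps = 0.448 Mbps.
Per-viewer media rate: 9.348 Mbps.
500 Mbps = 500.0 Mbps; 500.0 / 9.348 = 53.49 → 53 viewers.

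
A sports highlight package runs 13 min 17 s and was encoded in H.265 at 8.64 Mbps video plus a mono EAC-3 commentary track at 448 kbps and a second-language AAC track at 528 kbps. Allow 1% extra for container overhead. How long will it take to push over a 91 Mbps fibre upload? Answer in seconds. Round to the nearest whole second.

85 seconds

13 min 17 s = 797 s
Audio total: 448 + 528 = 976 kbps = 0.976 Mbps.
Total bitrate: 9.616 Mbps.
File: 9.616 Mbps × 797 s = 7664.0 Mb.
With 1% container overhead: ×1.01. → 7740.6 Mb.
At 91 Mbps: 7740.6 / 91 = 85.1 s ≈ 85.1 seconds.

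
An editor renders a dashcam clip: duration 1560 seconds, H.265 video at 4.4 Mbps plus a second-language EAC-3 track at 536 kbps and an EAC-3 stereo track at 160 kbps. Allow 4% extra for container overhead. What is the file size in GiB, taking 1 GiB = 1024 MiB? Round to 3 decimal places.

Audio total: 536 + 160 = 696 kbps = 0.696 Mbps.
Total bitrate: 4.4 + 0.696 = 5.096 Mbps.
Stream data: 5.096 Mbps × 1560 s = 7949.8 Mb.
With 4% container overhead: ×1.04.
8,268 Mb = 1,033,468,800 bytes ÷ 1,073,741,824 = 0.9625 GiB.

0.962 GiB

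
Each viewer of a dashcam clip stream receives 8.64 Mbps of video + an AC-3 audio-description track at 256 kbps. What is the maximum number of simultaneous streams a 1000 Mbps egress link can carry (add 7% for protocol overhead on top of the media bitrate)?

105

Audio: 256 kbps = 0.256 Mbps.
Per-viewer media rate: 8.896 Mbps.
On the wire with 7% overhead: 9.519 Mbps.
1000 Mbps = 1,000 Mbps; 1,000 / 9.519 = 105.06 → 105 viewers.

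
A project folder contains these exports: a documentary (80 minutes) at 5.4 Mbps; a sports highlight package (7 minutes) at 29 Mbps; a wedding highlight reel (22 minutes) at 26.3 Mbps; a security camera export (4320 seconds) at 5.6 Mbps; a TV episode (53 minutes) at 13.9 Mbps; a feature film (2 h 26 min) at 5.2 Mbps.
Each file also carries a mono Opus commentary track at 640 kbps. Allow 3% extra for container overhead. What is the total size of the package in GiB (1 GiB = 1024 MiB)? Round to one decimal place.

Audio: 640 kbps = 0.640 Mbps.
documentary: 6.040 Mbps × 4800 s × 1.03 = 29861.8 Mb
sports highlight package: 29.640 Mbps × 420 s × 1.03 = 12822.3 Mb
wedding highlight reel: 26.940 Mbps × 1320 s × 1.03 = 36627.6 Mb
security camera export: 6.240 Mbps × 4320 s × 1.03 = 27765.5 Mb
TV episode: 14.540 Mbps × 3180 s × 1.03 = 47624.3 Mb
feature film: 5.840 Mbps × 8760 s × 1.03 = 52693.2 Mb
Total: 207394.6 Mb = 25924.3 MB.
= 24.14 GiB.

24.1 GiB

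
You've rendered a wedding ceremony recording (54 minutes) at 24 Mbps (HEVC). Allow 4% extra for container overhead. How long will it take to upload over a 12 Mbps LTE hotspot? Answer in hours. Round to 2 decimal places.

54 min = 3240 s
File: 24.000 Mbps × 3240 s = 77760.0 Mb.
With 4% container overhead: ×1.04. → 80870.4 Mb.
At 12 Mbps: 80870.4 / 12 = 6739.2 s ≈ 1.87 hours.

1.87 hours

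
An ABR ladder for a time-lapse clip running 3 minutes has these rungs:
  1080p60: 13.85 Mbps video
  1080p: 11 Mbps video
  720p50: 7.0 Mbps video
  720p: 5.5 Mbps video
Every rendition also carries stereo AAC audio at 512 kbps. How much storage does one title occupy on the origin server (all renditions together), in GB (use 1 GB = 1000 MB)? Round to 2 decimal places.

0.89 GB

3 min = 180 s
Audio: 512 kbps = 0.512 Mbps.
Sum of rendition bitrates: (13.85+0.512) + (11+0.512) + (7.0+0.512) + (5.5+0.512) = 39.398 Mbps.
× 180 s = 7,092 Mb = 886.5 MB = 0.8865 GB.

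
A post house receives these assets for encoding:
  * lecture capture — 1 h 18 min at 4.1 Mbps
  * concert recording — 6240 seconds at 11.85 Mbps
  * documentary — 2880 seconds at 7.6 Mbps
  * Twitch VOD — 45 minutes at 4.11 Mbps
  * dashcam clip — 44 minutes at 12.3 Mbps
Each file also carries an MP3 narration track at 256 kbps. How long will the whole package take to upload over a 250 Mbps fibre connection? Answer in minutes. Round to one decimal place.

10.9 minutes

Audio: 256 kbps = 0.256 Mbps.
lecture capture: 4.356 Mbps × 4680 s = 20386.1 Mb
concert recording: 12.106 Mbps × 6240 s = 75541.4 Mb
documentary: 7.856 Mbps × 2880 s = 22625.3 Mb
Twitch VOD: 4.366 Mbps × 2700 s = 11788.2 Mb
dashcam clip: 12.556 Mbps × 2640 s = 33147.8 Mb
Total: 163488.8 Mb = 20436.1 MB.
At 250 Mbps: 163488.8 / 250 = 654 s ≈ 10.9 minutes.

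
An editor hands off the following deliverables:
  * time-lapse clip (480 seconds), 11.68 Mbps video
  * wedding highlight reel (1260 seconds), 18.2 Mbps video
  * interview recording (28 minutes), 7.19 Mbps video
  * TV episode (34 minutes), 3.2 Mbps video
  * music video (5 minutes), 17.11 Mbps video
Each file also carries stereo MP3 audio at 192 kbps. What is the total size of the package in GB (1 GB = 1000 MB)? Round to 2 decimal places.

6.67 GB

Audio: 192 kbps = 0.192 Mbps.
time-lapse clip: 11.872 Mbps × 480 s = 5698.6 Mb
wedding highlight reel: 18.392 Mbps × 1260 s = 23173.9 Mb
interview recording: 7.382 Mbps × 1680 s = 12401.8 Mb
TV episode: 3.392 Mbps × 2040 s = 6919.7 Mb
music video: 17.302 Mbps × 300 s = 5190.6 Mb
Total: 53384.5 Mb = 6673.1 MB.
= 6.673 GB.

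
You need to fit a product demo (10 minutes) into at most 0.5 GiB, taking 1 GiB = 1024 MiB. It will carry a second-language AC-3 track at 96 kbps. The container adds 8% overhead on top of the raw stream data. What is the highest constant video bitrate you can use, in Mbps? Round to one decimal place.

6.5 Mbps

Budget: 0.5 GiB = 4295.0 Mb.
Stream payload after overhead: 4295.0 / 1.08 = 3976.8 Mb.
10 min = 600 s
Total bitrate budget: 3976.8 Mb / 600 s = 6.628 Mbps.
Audio: 96 kbps = 0.096 Mbps.
Video: 6.628 − 0.096 = 6.532 Mbps.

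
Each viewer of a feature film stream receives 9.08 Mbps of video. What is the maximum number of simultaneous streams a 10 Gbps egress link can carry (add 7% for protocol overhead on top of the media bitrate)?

1029

On the wire with 7% overhead: 9.716 Mbps.
10 Gbps = 10,000 Mbps; 10,000 / 9.716 = 1029.27 → 1029 viewers.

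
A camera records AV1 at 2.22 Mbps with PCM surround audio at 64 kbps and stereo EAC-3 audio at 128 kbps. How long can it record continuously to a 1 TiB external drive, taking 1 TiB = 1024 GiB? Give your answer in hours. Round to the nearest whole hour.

Audio total: 64 + 128 = 192 kbps = 0.192 Mbps.
Total bitrate: 2.22 + 0.192 = 2.412 Mbps.
Capacity: 1 TiB = 8,796,093 Mb.
Recording time: 8,796,093 / 2.412 = 3,646,805 s ≈ 1,013 hours.

1013 hours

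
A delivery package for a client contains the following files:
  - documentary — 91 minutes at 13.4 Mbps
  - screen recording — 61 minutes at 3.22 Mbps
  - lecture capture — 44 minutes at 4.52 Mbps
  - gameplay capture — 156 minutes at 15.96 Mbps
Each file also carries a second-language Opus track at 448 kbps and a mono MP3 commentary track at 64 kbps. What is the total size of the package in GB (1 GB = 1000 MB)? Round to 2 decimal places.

Audio total: 448 + 64 = 512 kbps = 0.512 Mbps.
documentary: 13.912 Mbps × 5460 s = 75959.5 Mb
screen recording: 3.732 Mbps × 3660 s = 13659.1 Mb
lecture capture: 5.032 Mbps × 2640 s = 13284.5 Mb
gameplay capture: 16.472 Mbps × 9360 s = 154177.9 Mb
Total: 257081.0 Mb = 32135.1 MB.
= 32.14 GB.

32.14 GB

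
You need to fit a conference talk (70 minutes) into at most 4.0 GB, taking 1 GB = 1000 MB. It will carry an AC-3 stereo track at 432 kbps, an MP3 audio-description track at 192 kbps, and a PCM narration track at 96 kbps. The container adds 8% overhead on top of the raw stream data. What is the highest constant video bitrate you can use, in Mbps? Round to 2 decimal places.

6.33 Mbps

Budget: 4.0 GB = 32000.0 Mb.
Stream payload after overhead: 32000.0 / 1.08 = 29629.6 Mb.
70 min = 4200 s
Total bitrate budget: 29629.6 Mb / 4200 s = 7.055 Mbps.
Audio total: 432 + 192 + 96 = 720 kbps = 0.720 Mbps.
Video: 7.055 − 0.720 = 6.335 Mbps.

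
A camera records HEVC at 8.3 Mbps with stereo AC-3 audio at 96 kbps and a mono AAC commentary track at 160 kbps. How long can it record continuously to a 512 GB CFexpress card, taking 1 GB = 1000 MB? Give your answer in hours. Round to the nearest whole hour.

133 hours

Audio total: 96 + 160 = 256 kbps = 0.256 Mbps.
Total bitrate: 8.3 + 0.256 = 8.556 Mbps.
Capacity: 512 GB = 4,096,000 Mb.
Recording time: 4,096,000 / 8.556 = 478,728 s ≈ 133 hours.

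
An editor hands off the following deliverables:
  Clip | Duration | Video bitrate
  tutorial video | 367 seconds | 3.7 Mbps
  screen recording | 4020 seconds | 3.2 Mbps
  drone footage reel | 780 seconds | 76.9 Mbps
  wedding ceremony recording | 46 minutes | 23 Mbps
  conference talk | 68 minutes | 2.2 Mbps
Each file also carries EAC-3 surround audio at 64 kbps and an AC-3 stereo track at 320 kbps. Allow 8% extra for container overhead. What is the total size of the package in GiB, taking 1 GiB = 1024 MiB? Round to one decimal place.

Audio total: 64 + 320 = 384 kbps = 0.384 Mbps.
tutorial video: 4.084 Mbps × 367 s × 1.08 = 1618.7 Mb
screen recording: 3.584 Mbps × 4020 s × 1.08 = 15560.3 Mb
drone footage reel: 77.284 Mbps × 780 s × 1.08 = 65104.0 Mb
wedding ceremony recording: 23.384 Mbps × 2760 s × 1.08 = 69703.0 Mb
conference talk: 2.584 Mbps × 4080 s × 1.08 = 11386.1 Mb
Total: 163372.2 Mb = 20421.5 MB.
= 19.02 GiB.

19.0 GiB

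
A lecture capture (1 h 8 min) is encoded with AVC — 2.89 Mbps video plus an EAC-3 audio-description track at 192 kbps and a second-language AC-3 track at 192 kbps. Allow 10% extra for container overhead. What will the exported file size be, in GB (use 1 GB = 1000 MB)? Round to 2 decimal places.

1.84 GB

1 h 8 min = 68 min = 4080 s
Audio total: 192 + 192 = 384 kbps = 0.384 Mbps.
Total bitrate: 2.89 + 0.384 = 3.274 Mbps.
Stream data: 3.274 Mbps × 4080 s = 13357.9 Mb.
With 10% container overhead: ×1.10.
14,694 Mb ÷ 8 = 1,837 MB → 1.837 GB.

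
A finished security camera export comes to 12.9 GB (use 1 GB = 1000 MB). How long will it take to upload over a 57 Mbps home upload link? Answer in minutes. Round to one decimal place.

30.2 minutes

File: 12.9 GB = 103200.0 Mb.
At 57 Mbps: 103200.0 / 57 = 1810.5 s ≈ 30.2 minutes.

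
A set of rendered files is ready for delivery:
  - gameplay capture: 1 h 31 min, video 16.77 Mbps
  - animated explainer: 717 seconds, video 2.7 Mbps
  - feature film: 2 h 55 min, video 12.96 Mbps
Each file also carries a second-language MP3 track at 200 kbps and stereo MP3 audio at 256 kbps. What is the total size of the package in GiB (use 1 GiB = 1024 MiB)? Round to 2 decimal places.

Audio total: 200 + 256 = 456 kbps = 0.456 Mbps.
gameplay capture: 17.226 Mbps × 5460 s = 94054.0 Mb
animated explainer: 3.156 Mbps × 717 s = 2262.9 Mb
feature film: 13.416 Mbps × 10500 s = 140868.0 Mb
Total: 237184.8 Mb = 29648.1 MB.
= 27.61 GiB.

27.61 GiB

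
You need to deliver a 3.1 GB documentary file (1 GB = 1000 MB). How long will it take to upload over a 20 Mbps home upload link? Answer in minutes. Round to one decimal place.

File: 3.1 GB = 24800.0 Mb.
At 20 Mbps: 24800.0 / 20 = 1240.0 s ≈ 20.7 minutes.

20.7 minutes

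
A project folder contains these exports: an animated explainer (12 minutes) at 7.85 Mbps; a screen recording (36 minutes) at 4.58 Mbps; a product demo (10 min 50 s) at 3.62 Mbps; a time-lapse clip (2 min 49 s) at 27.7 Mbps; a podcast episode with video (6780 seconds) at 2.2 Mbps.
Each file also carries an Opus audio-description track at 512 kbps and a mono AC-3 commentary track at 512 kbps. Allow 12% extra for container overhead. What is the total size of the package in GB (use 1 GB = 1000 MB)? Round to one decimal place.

Audio total: 512 + 512 = 1024 kbps = 1.024 Mbps.
animated explainer: 8.874 Mbps × 720 s × 1.12 = 7156.0 Mb
screen recording: 5.604 Mbps × 2160 s × 1.12 = 13557.2 Mb
product demo: 4.644 Mbps × 650 s × 1.12 = 3380.8 Mb
time-lapse clip: 28.724 Mbps × 169 s × 1.12 = 5436.9 Mb
podcast episode with video: 3.224 Mbps × 6780 s × 1.12 = 24481.8 Mb
Total: 54012.7 Mb = 6751.6 MB.
= 6.752 GB.

6.8 GB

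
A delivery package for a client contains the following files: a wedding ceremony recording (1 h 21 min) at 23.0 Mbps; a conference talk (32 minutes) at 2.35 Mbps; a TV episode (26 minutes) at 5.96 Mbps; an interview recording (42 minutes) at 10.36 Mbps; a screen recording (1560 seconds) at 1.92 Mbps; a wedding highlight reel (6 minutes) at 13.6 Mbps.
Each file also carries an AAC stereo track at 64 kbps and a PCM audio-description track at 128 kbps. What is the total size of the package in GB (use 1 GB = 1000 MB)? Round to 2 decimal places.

20.26 GB

Audio total: 64 + 128 = 192 kbps = 0.192 Mbps.
wedding ceremony recording: 23.192 Mbps × 4860 s = 112713.1 Mb
conference talk: 2.542 Mbps × 1920 s = 4880.6 Mb
TV episode: 6.152 Mbps × 1560 s = 9597.1 Mb
interview recording: 10.552 Mbps × 2520 s = 26591.0 Mb
screen recording: 2.112 Mbps × 1560 s = 3294.7 Mb
wedding highlight reel: 13.792 Mbps × 360 s = 4965.1 Mb
Total: 162041.8 Mb = 20255.2 MB.
= 20.26 GB.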